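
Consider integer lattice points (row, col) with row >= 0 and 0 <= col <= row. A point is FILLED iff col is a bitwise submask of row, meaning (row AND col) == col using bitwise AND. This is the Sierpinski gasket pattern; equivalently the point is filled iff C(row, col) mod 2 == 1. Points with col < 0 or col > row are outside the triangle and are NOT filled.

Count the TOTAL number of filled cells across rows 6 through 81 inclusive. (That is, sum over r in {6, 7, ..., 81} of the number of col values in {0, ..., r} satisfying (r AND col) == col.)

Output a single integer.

Answer: 888

Derivation:
r6=110 pc2: +4 =4
r7=111 pc3: +8 =12
r8=1000 pc1: +2 =14
r9=1001 pc2: +4 =18
r10=1010 pc2: +4 =22
r11=1011 pc3: +8 =30
r12=1100 pc2: +4 =34
r13=1101 pc3: +8 =42
r14=1110 pc3: +8 =50
r15=1111 pc4: +16 =66
r16=10000 pc1: +2 =68
r17=10001 pc2: +4 =72
r18=10010 pc2: +4 =76
r19=10011 pc3: +8 =84
r20=10100 pc2: +4 =88
r21=10101 pc3: +8 =96
r22=10110 pc3: +8 =104
r23=10111 pc4: +16 =120
r24=11000 pc2: +4 =124
r25=11001 pc3: +8 =132
r26=11010 pc3: +8 =140
r27=11011 pc4: +16 =156
r28=11100 pc3: +8 =164
r29=11101 pc4: +16 =180
r30=11110 pc4: +16 =196
r31=11111 pc5: +32 =228
r32=100000 pc1: +2 =230
r33=100001 pc2: +4 =234
r34=100010 pc2: +4 =238
r35=100011 pc3: +8 =246
r36=100100 pc2: +4 =250
r37=100101 pc3: +8 =258
r38=100110 pc3: +8 =266
r39=100111 pc4: +16 =282
r40=101000 pc2: +4 =286
r41=101001 pc3: +8 =294
r42=101010 pc3: +8 =302
r43=101011 pc4: +16 =318
r44=101100 pc3: +8 =326
r45=101101 pc4: +16 =342
r46=101110 pc4: +16 =358
r47=101111 pc5: +32 =390
r48=110000 pc2: +4 =394
r49=110001 pc3: +8 =402
r50=110010 pc3: +8 =410
r51=110011 pc4: +16 =426
r52=110100 pc3: +8 =434
r53=110101 pc4: +16 =450
r54=110110 pc4: +16 =466
r55=110111 pc5: +32 =498
r56=111000 pc3: +8 =506
r57=111001 pc4: +16 =522
r58=111010 pc4: +16 =538
r59=111011 pc5: +32 =570
r60=111100 pc4: +16 =586
r61=111101 pc5: +32 =618
r62=111110 pc5: +32 =650
r63=111111 pc6: +64 =714
r64=1000000 pc1: +2 =716
r65=1000001 pc2: +4 =720
r66=1000010 pc2: +4 =724
r67=1000011 pc3: +8 =732
r68=1000100 pc2: +4 =736
r69=1000101 pc3: +8 =744
r70=1000110 pc3: +8 =752
r71=1000111 pc4: +16 =768
r72=1001000 pc2: +4 =772
r73=1001001 pc3: +8 =780
r74=1001010 pc3: +8 =788
r75=1001011 pc4: +16 =804
r76=1001100 pc3: +8 =812
r77=1001101 pc4: +16 =828
r78=1001110 pc4: +16 =844
r79=1001111 pc5: +32 =876
r80=1010000 pc2: +4 =880
r81=1010001 pc3: +8 =888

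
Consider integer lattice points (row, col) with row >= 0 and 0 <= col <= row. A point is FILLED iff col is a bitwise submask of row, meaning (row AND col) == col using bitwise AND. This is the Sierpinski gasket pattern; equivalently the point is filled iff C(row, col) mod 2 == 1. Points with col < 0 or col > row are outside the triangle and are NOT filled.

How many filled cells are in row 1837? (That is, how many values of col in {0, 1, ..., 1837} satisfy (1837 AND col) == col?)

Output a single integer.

1837 in binary = 11100101101
popcount(1837) = number of 1-bits in 11100101101 = 7
A col c satisfies (1837 AND c) == c iff every set bit of c is also set in 1837; each of the 7 set bits of 1837 can independently be on or off in c.
count = 2^7 = 128

Answer: 128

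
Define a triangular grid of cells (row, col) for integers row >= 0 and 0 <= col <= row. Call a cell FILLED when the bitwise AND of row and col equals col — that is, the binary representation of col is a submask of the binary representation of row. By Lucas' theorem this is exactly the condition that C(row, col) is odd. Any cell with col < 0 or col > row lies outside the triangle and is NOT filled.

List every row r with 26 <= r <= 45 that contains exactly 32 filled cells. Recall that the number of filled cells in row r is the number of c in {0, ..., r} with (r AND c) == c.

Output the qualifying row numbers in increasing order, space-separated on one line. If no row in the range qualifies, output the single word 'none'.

Answer: 31

Derivation:
Row r has 2^popcount(r) filled cells, so we need popcount(r) = log2(32) = 5.
Scan r = 26..45 and keep those with exactly 5 one-bits:
r=26=11010 popcount=3 -> skip
r=27=11011 popcount=4 -> skip
r=28=11100 popcount=3 -> skip
r=29=11101 popcount=4 -> skip
r=30=11110 popcount=4 -> skip
r=31=11111 popcount=5 -> KEEP
r=32=100000 popcount=1 -> skip
r=33=100001 popcount=2 -> skip
r=34=100010 popcount=2 -> skip
r=35=100011 popcount=3 -> skip
r=36=100100 popcount=2 -> skip
r=37=100101 popcount=3 -> skip
r=38=100110 popcount=3 -> skip
r=39=100111 popcount=4 -> skip
r=40=101000 popcount=2 -> skip
r=41=101001 popcount=3 -> skip
r=42=101010 popcount=3 -> skip
r=43=101011 popcount=4 -> skip
r=44=101100 popcount=3 -> skip
r=45=101101 popcount=4 -> skip
Kept rows: 31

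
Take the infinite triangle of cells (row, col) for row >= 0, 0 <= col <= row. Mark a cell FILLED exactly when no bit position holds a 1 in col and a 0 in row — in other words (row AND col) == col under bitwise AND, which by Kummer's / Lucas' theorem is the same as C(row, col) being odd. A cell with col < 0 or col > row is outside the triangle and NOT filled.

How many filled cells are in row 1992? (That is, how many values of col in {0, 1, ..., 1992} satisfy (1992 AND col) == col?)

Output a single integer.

Answer: 64

Derivation:
1992 in binary = 11111001000
popcount(1992) = number of 1-bits in 11111001000 = 6
A col c satisfies (1992 AND c) == c iff every set bit of c is also set in 1992; each of the 6 set bits of 1992 can independently be on or off in c.
count = 2^6 = 64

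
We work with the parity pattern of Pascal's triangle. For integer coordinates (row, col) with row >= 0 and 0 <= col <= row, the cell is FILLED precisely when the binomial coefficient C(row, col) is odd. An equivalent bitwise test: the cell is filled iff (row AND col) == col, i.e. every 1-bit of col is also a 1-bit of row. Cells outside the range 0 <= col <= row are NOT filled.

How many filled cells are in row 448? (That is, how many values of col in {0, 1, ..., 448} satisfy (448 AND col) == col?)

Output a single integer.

448 in binary = 111000000
popcount(448) = number of 1-bits in 111000000 = 3
A col c satisfies (448 AND c) == c iff every set bit of c is also set in 448; each of the 3 set bits of 448 can independently be on or off in c.
count = 2^3 = 8

Answer: 8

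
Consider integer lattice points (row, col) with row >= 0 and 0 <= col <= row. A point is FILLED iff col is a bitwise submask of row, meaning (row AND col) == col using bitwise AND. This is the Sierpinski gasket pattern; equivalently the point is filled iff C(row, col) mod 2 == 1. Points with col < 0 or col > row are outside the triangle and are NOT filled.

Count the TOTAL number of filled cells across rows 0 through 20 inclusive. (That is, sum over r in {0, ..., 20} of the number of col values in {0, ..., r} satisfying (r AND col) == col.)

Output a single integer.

r0=0 pc0: +1 =1
r1=1 pc1: +2 =3
r2=10 pc1: +2 =5
r3=11 pc2: +4 =9
r4=100 pc1: +2 =11
r5=101 pc2: +4 =15
r6=110 pc2: +4 =19
r7=111 pc3: +8 =27
r8=1000 pc1: +2 =29
r9=1001 pc2: +4 =33
r10=1010 pc2: +4 =37
r11=1011 pc3: +8 =45
r12=1100 pc2: +4 =49
r13=1101 pc3: +8 =57
r14=1110 pc3: +8 =65
r15=1111 pc4: +16 =81
r16=10000 pc1: +2 =83
r17=10001 pc2: +4 =87
r18=10010 pc2: +4 =91
r19=10011 pc3: +8 =99
r20=10100 pc2: +4 =103

Answer: 103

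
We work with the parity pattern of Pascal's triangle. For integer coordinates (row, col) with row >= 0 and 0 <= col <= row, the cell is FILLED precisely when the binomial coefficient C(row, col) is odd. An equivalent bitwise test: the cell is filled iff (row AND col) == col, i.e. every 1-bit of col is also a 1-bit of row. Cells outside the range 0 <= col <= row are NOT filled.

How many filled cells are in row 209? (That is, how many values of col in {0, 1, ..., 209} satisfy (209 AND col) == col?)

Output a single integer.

209 in binary = 11010001
popcount(209) = number of 1-bits in 11010001 = 4
A col c satisfies (209 AND c) == c iff every set bit of c is also set in 209; each of the 4 set bits of 209 can independently be on or off in c.
count = 2^4 = 16

Answer: 16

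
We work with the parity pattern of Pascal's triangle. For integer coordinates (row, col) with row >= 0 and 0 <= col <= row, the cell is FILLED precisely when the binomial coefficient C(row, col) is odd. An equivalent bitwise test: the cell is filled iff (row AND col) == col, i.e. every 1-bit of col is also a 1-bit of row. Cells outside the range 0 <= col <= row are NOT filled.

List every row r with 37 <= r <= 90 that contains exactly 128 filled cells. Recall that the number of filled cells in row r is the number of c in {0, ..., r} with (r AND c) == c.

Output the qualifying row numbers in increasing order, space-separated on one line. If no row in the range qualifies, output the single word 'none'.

Row r has 2^popcount(r) filled cells, so we need popcount(r) = log2(128) = 7.
Scan r = 37..90 and keep those with exactly 7 one-bits:
r=37=100101 popcount=3 -> skip
r=38=100110 popcount=3 -> skip
r=39=100111 popcount=4 -> skip
r=40=101000 popcount=2 -> skip
r=41=101001 popcount=3 -> skip
r=42=101010 popcount=3 -> skip
r=43=101011 popcount=4 -> skip
r=44=101100 popcount=3 -> skip
r=45=101101 popcount=4 -> skip
r=46=101110 popcount=4 -> skip
r=47=101111 popcount=5 -> skip
r=48=110000 popcount=2 -> skip
r=49=110001 popcount=3 -> skip
r=50=110010 popcount=3 -> skip
r=51=110011 popcount=4 -> skip
r=52=110100 popcount=3 -> skip
r=53=110101 popcount=4 -> skip
r=54=110110 popcount=4 -> skip
r=55=110111 popcount=5 -> skip
r=56=111000 popcount=3 -> skip
r=57=111001 popcount=4 -> skip
r=58=111010 popcount=4 -> skip
r=59=111011 popcount=5 -> skip
r=60=111100 popcount=4 -> skip
r=61=111101 popcount=5 -> skip
r=62=111110 popcount=5 -> skip
r=63=111111 popcount=6 -> skip
r=64=1000000 popcount=1 -> skip
r=65=1000001 popcount=2 -> skip
r=66=1000010 popcount=2 -> skip
r=67=1000011 popcount=3 -> skip
r=68=1000100 popcount=2 -> skip
r=69=1000101 popcount=3 -> skip
r=70=1000110 popcount=3 -> skip
r=71=1000111 popcount=4 -> skip
r=72=1001000 popcount=2 -> skip
r=73=1001001 popcount=3 -> skip
r=74=1001010 popcount=3 -> skip
r=75=1001011 popcount=4 -> skip
r=76=1001100 popcount=3 -> skip
r=77=1001101 popcount=4 -> skip
r=78=1001110 popcount=4 -> skip
r=79=1001111 popcount=5 -> skip
r=80=1010000 popcount=2 -> skip
r=81=1010001 popcount=3 -> skip
r=82=1010010 popcount=3 -> skip
r=83=1010011 popcount=4 -> skip
r=84=1010100 popcount=3 -> skip
r=85=1010101 popcount=4 -> skip
r=86=1010110 popcount=4 -> skip
r=87=1010111 popcount=5 -> skip
r=88=1011000 popcount=3 -> skip
r=89=1011001 popcount=4 -> skip
r=90=1011010 popcount=4 -> skip
Kept rows: none

Answer: none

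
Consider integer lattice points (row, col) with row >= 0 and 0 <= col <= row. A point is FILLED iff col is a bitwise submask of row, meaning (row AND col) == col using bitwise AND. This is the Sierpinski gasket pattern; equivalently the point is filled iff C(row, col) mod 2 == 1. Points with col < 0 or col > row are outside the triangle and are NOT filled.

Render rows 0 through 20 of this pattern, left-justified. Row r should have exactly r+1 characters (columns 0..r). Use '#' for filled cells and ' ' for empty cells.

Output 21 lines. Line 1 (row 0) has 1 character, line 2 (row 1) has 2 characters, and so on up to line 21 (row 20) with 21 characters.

r0=0: #
r1=1: ##
r2=10: # #
r3=11: ####
r4=100: #   #
r5=101: ##  ##
r6=110: # # # #
r7=111: ########
r8=1000: #       #
r9=1001: ##      ##
r10=1010: # #     # #
r11=1011: ####    ####
r12=1100: #   #   #   #
r13=1101: ##  ##  ##  ##
r14=1110: # # # # # # # #
r15=1111: ################
r16=10000: #               #
r17=10001: ##              ##
r18=10010: # #             # #
r19=10011: ####            ####
r20=10100: #   #           #   #

Answer: #
##
# #
####
#   #
##  ##
# # # #
########
#       #
##      ##
# #     # #
####    ####
#   #   #   #
##  ##  ##  ##
# # # # # # # #
################
#               #
##              ##
# #             # #
####            ####
#   #           #   #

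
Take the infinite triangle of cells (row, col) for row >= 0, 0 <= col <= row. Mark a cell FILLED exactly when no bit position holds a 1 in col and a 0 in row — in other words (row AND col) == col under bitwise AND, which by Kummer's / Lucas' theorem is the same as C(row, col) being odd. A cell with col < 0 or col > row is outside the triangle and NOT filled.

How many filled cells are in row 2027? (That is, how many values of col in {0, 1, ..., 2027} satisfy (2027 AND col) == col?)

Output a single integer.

Answer: 512

Derivation:
2027 in binary = 11111101011
popcount(2027) = number of 1-bits in 11111101011 = 9
A col c satisfies (2027 AND c) == c iff every set bit of c is also set in 2027; each of the 9 set bits of 2027 can independently be on or off in c.
count = 2^9 = 512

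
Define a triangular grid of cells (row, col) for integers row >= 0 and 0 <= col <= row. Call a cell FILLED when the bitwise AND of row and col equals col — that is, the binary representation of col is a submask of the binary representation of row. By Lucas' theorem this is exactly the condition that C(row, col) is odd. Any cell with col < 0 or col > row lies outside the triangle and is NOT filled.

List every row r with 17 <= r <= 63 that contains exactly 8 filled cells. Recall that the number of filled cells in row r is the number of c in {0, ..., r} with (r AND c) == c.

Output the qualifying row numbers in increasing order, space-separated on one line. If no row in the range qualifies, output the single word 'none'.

Row r has 2^popcount(r) filled cells, so we need popcount(r) = log2(8) = 3.
Scan r = 17..63 and keep those with exactly 3 one-bits:
r=17=10001 popcount=2 -> skip
r=18=10010 popcount=2 -> skip
r=19=10011 popcount=3 -> KEEP
r=20=10100 popcount=2 -> skip
r=21=10101 popcount=3 -> KEEP
r=22=10110 popcount=3 -> KEEP
r=23=10111 popcount=4 -> skip
r=24=11000 popcount=2 -> skip
r=25=11001 popcount=3 -> KEEP
r=26=11010 popcount=3 -> KEEP
r=27=11011 popcount=4 -> skip
r=28=11100 popcount=3 -> KEEP
r=29=11101 popcount=4 -> skip
r=30=11110 popcount=4 -> skip
r=31=11111 popcount=5 -> skip
r=32=100000 popcount=1 -> skip
r=33=100001 popcount=2 -> skip
r=34=100010 popcount=2 -> skip
r=35=100011 popcount=3 -> KEEP
r=36=100100 popcount=2 -> skip
r=37=100101 popcount=3 -> KEEP
r=38=100110 popcount=3 -> KEEP
r=39=100111 popcount=4 -> skip
r=40=101000 popcount=2 -> skip
r=41=101001 popcount=3 -> KEEP
r=42=101010 popcount=3 -> KEEP
r=43=101011 popcount=4 -> skip
r=44=101100 popcount=3 -> KEEP
r=45=101101 popcount=4 -> skip
r=46=101110 popcount=4 -> skip
r=47=101111 popcount=5 -> skip
r=48=110000 popcount=2 -> skip
r=49=110001 popcount=3 -> KEEP
r=50=110010 popcount=3 -> KEEP
r=51=110011 popcount=4 -> skip
r=52=110100 popcount=3 -> KEEP
r=53=110101 popcount=4 -> skip
r=54=110110 popcount=4 -> skip
r=55=110111 popcount=5 -> skip
r=56=111000 popcount=3 -> KEEP
r=57=111001 popcount=4 -> skip
r=58=111010 popcount=4 -> skip
r=59=111011 popcount=5 -> skip
r=60=111100 popcount=4 -> skip
r=61=111101 popcount=5 -> skip
r=62=111110 popcount=5 -> skip
r=63=111111 popcount=6 -> skip
Kept rows: 19 21 22 25 26 28 35 37 38 41 42 44 49 50 52 56

Answer: 19 21 22 25 26 28 35 37 38 41 42 44 49 50 52 56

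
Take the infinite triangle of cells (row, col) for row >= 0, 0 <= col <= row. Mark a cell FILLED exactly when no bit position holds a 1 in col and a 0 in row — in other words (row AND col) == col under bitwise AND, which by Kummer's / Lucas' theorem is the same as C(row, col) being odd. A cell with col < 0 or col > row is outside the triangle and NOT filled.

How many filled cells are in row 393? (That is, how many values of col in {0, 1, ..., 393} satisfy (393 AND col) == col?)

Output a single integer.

393 in binary = 110001001
popcount(393) = number of 1-bits in 110001001 = 4
A col c satisfies (393 AND c) == c iff every set bit of c is also set in 393; each of the 4 set bits of 393 can independently be on or off in c.
count = 2^4 = 16

Answer: 16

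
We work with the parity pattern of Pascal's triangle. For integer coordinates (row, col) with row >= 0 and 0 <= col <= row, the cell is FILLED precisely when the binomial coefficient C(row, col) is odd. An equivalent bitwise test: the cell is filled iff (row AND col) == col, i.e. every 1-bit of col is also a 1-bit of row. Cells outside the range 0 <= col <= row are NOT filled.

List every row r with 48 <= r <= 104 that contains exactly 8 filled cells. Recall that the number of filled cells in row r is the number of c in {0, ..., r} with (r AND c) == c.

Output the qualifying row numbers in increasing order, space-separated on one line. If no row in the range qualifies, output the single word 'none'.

Row r has 2^popcount(r) filled cells, so we need popcount(r) = log2(8) = 3.
Scan r = 48..104 and keep those with exactly 3 one-bits:
r=48=110000 popcount=2 -> skip
r=49=110001 popcount=3 -> KEEP
r=50=110010 popcount=3 -> KEEP
r=51=110011 popcount=4 -> skip
r=52=110100 popcount=3 -> KEEP
r=53=110101 popcount=4 -> skip
r=54=110110 popcount=4 -> skip
r=55=110111 popcount=5 -> skip
r=56=111000 popcount=3 -> KEEP
r=57=111001 popcount=4 -> skip
r=58=111010 popcount=4 -> skip
r=59=111011 popcount=5 -> skip
r=60=111100 popcount=4 -> skip
r=61=111101 popcount=5 -> skip
r=62=111110 popcount=5 -> skip
r=63=111111 popcount=6 -> skip
r=64=1000000 popcount=1 -> skip
r=65=1000001 popcount=2 -> skip
r=66=1000010 popcount=2 -> skip
r=67=1000011 popcount=3 -> KEEP
r=68=1000100 popcount=2 -> skip
r=69=1000101 popcount=3 -> KEEP
r=70=1000110 popcount=3 -> KEEP
r=71=1000111 popcount=4 -> skip
r=72=1001000 popcount=2 -> skip
r=73=1001001 popcount=3 -> KEEP
r=74=1001010 popcount=3 -> KEEP
r=75=1001011 popcount=4 -> skip
r=76=1001100 popcount=3 -> KEEP
r=77=1001101 popcount=4 -> skip
r=78=1001110 popcount=4 -> skip
r=79=1001111 popcount=5 -> skip
r=80=1010000 popcount=2 -> skip
r=81=1010001 popcount=3 -> KEEP
r=82=1010010 popcount=3 -> KEEP
r=83=1010011 popcount=4 -> skip
r=84=1010100 popcount=3 -> KEEP
r=85=1010101 popcount=4 -> skip
r=86=1010110 popcount=4 -> skip
r=87=1010111 popcount=5 -> skip
r=88=1011000 popcount=3 -> KEEP
r=89=1011001 popcount=4 -> skip
r=90=1011010 popcount=4 -> skip
r=91=1011011 popcount=5 -> skip
r=92=1011100 popcount=4 -> skip
r=93=1011101 popcount=5 -> skip
r=94=1011110 popcount=5 -> skip
r=95=1011111 popcount=6 -> skip
r=96=1100000 popcount=2 -> skip
r=97=1100001 popcount=3 -> KEEP
r=98=1100010 popcount=3 -> KEEP
r=99=1100011 popcount=4 -> skip
r=100=1100100 popcount=3 -> KEEP
r=101=1100101 popcount=4 -> skip
r=102=1100110 popcount=4 -> skip
r=103=1100111 popcount=5 -> skip
r=104=1101000 popcount=3 -> KEEP
Kept rows: 49 50 52 56 67 69 70 73 74 76 81 82 84 88 97 98 100 104

Answer: 49 50 52 56 67 69 70 73 74 76 81 82 84 88 97 98 100 104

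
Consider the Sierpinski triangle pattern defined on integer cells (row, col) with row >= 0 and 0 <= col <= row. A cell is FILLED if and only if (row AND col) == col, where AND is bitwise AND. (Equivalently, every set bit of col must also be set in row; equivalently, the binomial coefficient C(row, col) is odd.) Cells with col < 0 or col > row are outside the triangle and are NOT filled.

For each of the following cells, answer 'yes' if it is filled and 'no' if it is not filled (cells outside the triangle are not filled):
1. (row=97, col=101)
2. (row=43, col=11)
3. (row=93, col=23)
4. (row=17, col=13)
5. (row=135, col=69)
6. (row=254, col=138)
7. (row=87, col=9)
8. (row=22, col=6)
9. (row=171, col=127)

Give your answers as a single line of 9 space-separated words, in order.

(97,101): col outside [0, 97] -> not filled
(43,11): row=0b101011, col=0b1011, row AND col = 0b1011 = 11; 11 == 11 -> filled
(93,23): row=0b1011101, col=0b10111, row AND col = 0b10101 = 21; 21 != 23 -> empty
(17,13): row=0b10001, col=0b1101, row AND col = 0b1 = 1; 1 != 13 -> empty
(135,69): row=0b10000111, col=0b1000101, row AND col = 0b101 = 5; 5 != 69 -> empty
(254,138): row=0b11111110, col=0b10001010, row AND col = 0b10001010 = 138; 138 == 138 -> filled
(87,9): row=0b1010111, col=0b1001, row AND col = 0b1 = 1; 1 != 9 -> empty
(22,6): row=0b10110, col=0b110, row AND col = 0b110 = 6; 6 == 6 -> filled
(171,127): row=0b10101011, col=0b1111111, row AND col = 0b101011 = 43; 43 != 127 -> empty

Answer: no yes no no no yes no yes no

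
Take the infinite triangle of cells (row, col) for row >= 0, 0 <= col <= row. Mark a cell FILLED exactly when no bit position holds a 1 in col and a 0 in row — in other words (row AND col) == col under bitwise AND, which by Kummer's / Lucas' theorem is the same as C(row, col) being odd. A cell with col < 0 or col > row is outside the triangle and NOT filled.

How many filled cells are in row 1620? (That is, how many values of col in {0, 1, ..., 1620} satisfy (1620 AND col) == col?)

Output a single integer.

Answer: 32

Derivation:
1620 in binary = 11001010100
popcount(1620) = number of 1-bits in 11001010100 = 5
A col c satisfies (1620 AND c) == c iff every set bit of c is also set in 1620; each of the 5 set bits of 1620 can independently be on or off in c.
count = 2^5 = 32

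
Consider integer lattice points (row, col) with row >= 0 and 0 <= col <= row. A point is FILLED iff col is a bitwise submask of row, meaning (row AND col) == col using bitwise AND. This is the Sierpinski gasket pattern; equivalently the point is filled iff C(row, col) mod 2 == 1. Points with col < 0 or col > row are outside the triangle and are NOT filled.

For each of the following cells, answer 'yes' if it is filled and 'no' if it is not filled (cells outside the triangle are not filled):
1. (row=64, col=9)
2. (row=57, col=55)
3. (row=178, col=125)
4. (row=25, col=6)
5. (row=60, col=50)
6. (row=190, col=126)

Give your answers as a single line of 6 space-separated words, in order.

(64,9): row=0b1000000, col=0b1001, row AND col = 0b0 = 0; 0 != 9 -> empty
(57,55): row=0b111001, col=0b110111, row AND col = 0b110001 = 49; 49 != 55 -> empty
(178,125): row=0b10110010, col=0b1111101, row AND col = 0b110000 = 48; 48 != 125 -> empty
(25,6): row=0b11001, col=0b110, row AND col = 0b0 = 0; 0 != 6 -> empty
(60,50): row=0b111100, col=0b110010, row AND col = 0b110000 = 48; 48 != 50 -> empty
(190,126): row=0b10111110, col=0b1111110, row AND col = 0b111110 = 62; 62 != 126 -> empty

Answer: no no no no no no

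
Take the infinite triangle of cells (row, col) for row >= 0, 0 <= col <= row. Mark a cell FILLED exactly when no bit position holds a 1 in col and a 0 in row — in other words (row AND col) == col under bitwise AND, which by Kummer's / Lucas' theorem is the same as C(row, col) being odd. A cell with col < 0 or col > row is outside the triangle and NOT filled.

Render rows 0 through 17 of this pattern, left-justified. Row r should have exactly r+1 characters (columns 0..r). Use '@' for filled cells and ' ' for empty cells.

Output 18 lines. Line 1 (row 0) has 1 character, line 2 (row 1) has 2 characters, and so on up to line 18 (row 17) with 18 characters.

Answer: @
@@
@ @
@@@@
@   @
@@  @@
@ @ @ @
@@@@@@@@
@       @
@@      @@
@ @     @ @
@@@@    @@@@
@   @   @   @
@@  @@  @@  @@
@ @ @ @ @ @ @ @
@@@@@@@@@@@@@@@@
@               @
@@              @@

Derivation:
r0=0: @
r1=1: @@
r2=10: @ @
r3=11: @@@@
r4=100: @   @
r5=101: @@  @@
r6=110: @ @ @ @
r7=111: @@@@@@@@
r8=1000: @       @
r9=1001: @@      @@
r10=1010: @ @     @ @
r11=1011: @@@@    @@@@
r12=1100: @   @   @   @
r13=1101: @@  @@  @@  @@
r14=1110: @ @ @ @ @ @ @ @
r15=1111: @@@@@@@@@@@@@@@@
r16=10000: @               @
r17=10001: @@              @@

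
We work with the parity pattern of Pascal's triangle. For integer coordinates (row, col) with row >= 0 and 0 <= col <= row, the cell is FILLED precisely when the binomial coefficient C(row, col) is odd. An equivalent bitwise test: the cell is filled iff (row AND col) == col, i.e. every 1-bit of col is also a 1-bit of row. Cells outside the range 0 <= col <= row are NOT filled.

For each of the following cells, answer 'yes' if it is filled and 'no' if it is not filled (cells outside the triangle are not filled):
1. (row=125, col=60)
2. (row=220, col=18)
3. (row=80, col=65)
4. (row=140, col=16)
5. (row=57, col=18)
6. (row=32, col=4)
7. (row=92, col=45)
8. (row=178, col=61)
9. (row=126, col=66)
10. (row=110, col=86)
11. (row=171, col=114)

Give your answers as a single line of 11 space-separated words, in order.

Answer: yes no no no no no no no yes no no

Derivation:
(125,60): row=0b1111101, col=0b111100, row AND col = 0b111100 = 60; 60 == 60 -> filled
(220,18): row=0b11011100, col=0b10010, row AND col = 0b10000 = 16; 16 != 18 -> empty
(80,65): row=0b1010000, col=0b1000001, row AND col = 0b1000000 = 64; 64 != 65 -> empty
(140,16): row=0b10001100, col=0b10000, row AND col = 0b0 = 0; 0 != 16 -> empty
(57,18): row=0b111001, col=0b10010, row AND col = 0b10000 = 16; 16 != 18 -> empty
(32,4): row=0b100000, col=0b100, row AND col = 0b0 = 0; 0 != 4 -> empty
(92,45): row=0b1011100, col=0b101101, row AND col = 0b1100 = 12; 12 != 45 -> empty
(178,61): row=0b10110010, col=0b111101, row AND col = 0b110000 = 48; 48 != 61 -> empty
(126,66): row=0b1111110, col=0b1000010, row AND col = 0b1000010 = 66; 66 == 66 -> filled
(110,86): row=0b1101110, col=0b1010110, row AND col = 0b1000110 = 70; 70 != 86 -> empty
(171,114): row=0b10101011, col=0b1110010, row AND col = 0b100010 = 34; 34 != 114 -> empty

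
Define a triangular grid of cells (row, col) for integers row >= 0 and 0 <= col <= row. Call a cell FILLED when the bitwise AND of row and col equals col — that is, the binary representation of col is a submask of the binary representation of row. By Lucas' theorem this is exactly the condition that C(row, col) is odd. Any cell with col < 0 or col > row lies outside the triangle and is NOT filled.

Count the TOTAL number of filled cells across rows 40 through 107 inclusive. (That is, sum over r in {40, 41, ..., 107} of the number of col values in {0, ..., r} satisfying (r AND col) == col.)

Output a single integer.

Answer: 1098

Derivation:
r40=101000 pc2: +4 =4
r41=101001 pc3: +8 =12
r42=101010 pc3: +8 =20
r43=101011 pc4: +16 =36
r44=101100 pc3: +8 =44
r45=101101 pc4: +16 =60
r46=101110 pc4: +16 =76
r47=101111 pc5: +32 =108
r48=110000 pc2: +4 =112
r49=110001 pc3: +8 =120
r50=110010 pc3: +8 =128
r51=110011 pc4: +16 =144
r52=110100 pc3: +8 =152
r53=110101 pc4: +16 =168
r54=110110 pc4: +16 =184
r55=110111 pc5: +32 =216
r56=111000 pc3: +8 =224
r57=111001 pc4: +16 =240
r58=111010 pc4: +16 =256
r59=111011 pc5: +32 =288
r60=111100 pc4: +16 =304
r61=111101 pc5: +32 =336
r62=111110 pc5: +32 =368
r63=111111 pc6: +64 =432
r64=1000000 pc1: +2 =434
r65=1000001 pc2: +4 =438
r66=1000010 pc2: +4 =442
r67=1000011 pc3: +8 =450
r68=1000100 pc2: +4 =454
r69=1000101 pc3: +8 =462
r70=1000110 pc3: +8 =470
r71=1000111 pc4: +16 =486
r72=1001000 pc2: +4 =490
r73=1001001 pc3: +8 =498
r74=1001010 pc3: +8 =506
r75=1001011 pc4: +16 =522
r76=1001100 pc3: +8 =530
r77=1001101 pc4: +16 =546
r78=1001110 pc4: +16 =562
r79=1001111 pc5: +32 =594
r80=1010000 pc2: +4 =598
r81=1010001 pc3: +8 =606
r82=1010010 pc3: +8 =614
r83=1010011 pc4: +16 =630
r84=1010100 pc3: +8 =638
r85=1010101 pc4: +16 =654
r86=1010110 pc4: +16 =670
r87=1010111 pc5: +32 =702
r88=1011000 pc3: +8 =710
r89=1011001 pc4: +16 =726
r90=1011010 pc4: +16 =742
r91=1011011 pc5: +32 =774
r92=1011100 pc4: +16 =790
r93=1011101 pc5: +32 =822
r94=1011110 pc5: +32 =854
r95=1011111 pc6: +64 =918
r96=1100000 pc2: +4 =922
r97=1100001 pc3: +8 =930
r98=1100010 pc3: +8 =938
r99=1100011 pc4: +16 =954
r100=1100100 pc3: +8 =962
r101=1100101 pc4: +16 =978
r102=1100110 pc4: +16 =994
r103=1100111 pc5: +32 =1026
r104=1101000 pc3: +8 =1034
r105=1101001 pc4: +16 =1050
r106=1101010 pc4: +16 =1066
r107=1101011 pc5: +32 =1098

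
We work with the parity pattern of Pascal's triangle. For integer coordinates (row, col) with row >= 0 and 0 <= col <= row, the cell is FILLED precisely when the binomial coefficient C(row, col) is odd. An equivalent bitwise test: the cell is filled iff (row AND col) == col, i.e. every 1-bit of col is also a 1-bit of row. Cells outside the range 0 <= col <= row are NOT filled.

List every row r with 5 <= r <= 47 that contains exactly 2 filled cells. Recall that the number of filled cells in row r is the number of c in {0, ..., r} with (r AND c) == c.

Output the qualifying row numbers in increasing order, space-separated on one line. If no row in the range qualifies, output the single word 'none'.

Answer: 8 16 32

Derivation:
Row r has 2^popcount(r) filled cells, so we need popcount(r) = log2(2) = 1.
Scan r = 5..47 and keep those with exactly 1 one-bits:
r=5=101 popcount=2 -> skip
r=6=110 popcount=2 -> skip
r=7=111 popcount=3 -> skip
r=8=1000 popcount=1 -> KEEP
r=9=1001 popcount=2 -> skip
r=10=1010 popcount=2 -> skip
r=11=1011 popcount=3 -> skip
r=12=1100 popcount=2 -> skip
r=13=1101 popcount=3 -> skip
r=14=1110 popcount=3 -> skip
r=15=1111 popcount=4 -> skip
r=16=10000 popcount=1 -> KEEP
r=17=10001 popcount=2 -> skip
r=18=10010 popcount=2 -> skip
r=19=10011 popcount=3 -> skip
r=20=10100 popcount=2 -> skip
r=21=10101 popcount=3 -> skip
r=22=10110 popcount=3 -> skip
r=23=10111 popcount=4 -> skip
r=24=11000 popcount=2 -> skip
r=25=11001 popcount=3 -> skip
r=26=11010 popcount=3 -> skip
r=27=11011 popcount=4 -> skip
r=28=11100 popcount=3 -> skip
r=29=11101 popcount=4 -> skip
r=30=11110 popcount=4 -> skip
r=31=11111 popcount=5 -> skip
r=32=100000 popcount=1 -> KEEP
r=33=100001 popcount=2 -> skip
r=34=100010 popcount=2 -> skip
r=35=100011 popcount=3 -> skip
r=36=100100 popcount=2 -> skip
r=37=100101 popcount=3 -> skip
r=38=100110 popcount=3 -> skip
r=39=100111 popcount=4 -> skip
r=40=101000 popcount=2 -> skip
r=41=101001 popcount=3 -> skip
r=42=101010 popcount=3 -> skip
r=43=101011 popcount=4 -> skip
r=44=101100 popcount=3 -> skip
r=45=101101 popcount=4 -> skip
r=46=101110 popcount=4 -> skip
r=47=101111 popcount=5 -> skip
Kept rows: 8 16 32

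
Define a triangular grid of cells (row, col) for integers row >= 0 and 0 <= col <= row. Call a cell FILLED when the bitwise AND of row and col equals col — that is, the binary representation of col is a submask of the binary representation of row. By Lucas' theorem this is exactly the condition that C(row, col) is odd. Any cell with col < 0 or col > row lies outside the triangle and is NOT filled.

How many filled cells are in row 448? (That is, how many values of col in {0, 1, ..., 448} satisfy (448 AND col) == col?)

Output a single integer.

448 in binary = 111000000
popcount(448) = number of 1-bits in 111000000 = 3
A col c satisfies (448 AND c) == c iff every set bit of c is also set in 448; each of the 3 set bits of 448 can independently be on or off in c.
count = 2^3 = 8

Answer: 8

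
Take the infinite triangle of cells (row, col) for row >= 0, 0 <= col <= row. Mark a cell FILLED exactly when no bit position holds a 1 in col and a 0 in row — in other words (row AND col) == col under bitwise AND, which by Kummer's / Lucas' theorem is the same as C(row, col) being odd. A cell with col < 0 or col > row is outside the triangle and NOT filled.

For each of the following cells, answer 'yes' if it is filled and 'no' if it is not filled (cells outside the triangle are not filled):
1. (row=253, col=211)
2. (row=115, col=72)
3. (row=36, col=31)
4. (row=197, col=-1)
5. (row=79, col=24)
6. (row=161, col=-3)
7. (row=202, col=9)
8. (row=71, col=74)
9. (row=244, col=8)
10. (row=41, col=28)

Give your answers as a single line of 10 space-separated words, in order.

(253,211): row=0b11111101, col=0b11010011, row AND col = 0b11010001 = 209; 209 != 211 -> empty
(115,72): row=0b1110011, col=0b1001000, row AND col = 0b1000000 = 64; 64 != 72 -> empty
(36,31): row=0b100100, col=0b11111, row AND col = 0b100 = 4; 4 != 31 -> empty
(197,-1): col outside [0, 197] -> not filled
(79,24): row=0b1001111, col=0b11000, row AND col = 0b1000 = 8; 8 != 24 -> empty
(161,-3): col outside [0, 161] -> not filled
(202,9): row=0b11001010, col=0b1001, row AND col = 0b1000 = 8; 8 != 9 -> empty
(71,74): col outside [0, 71] -> not filled
(244,8): row=0b11110100, col=0b1000, row AND col = 0b0 = 0; 0 != 8 -> empty
(41,28): row=0b101001, col=0b11100, row AND col = 0b1000 = 8; 8 != 28 -> empty

Answer: no no no no no no no no no no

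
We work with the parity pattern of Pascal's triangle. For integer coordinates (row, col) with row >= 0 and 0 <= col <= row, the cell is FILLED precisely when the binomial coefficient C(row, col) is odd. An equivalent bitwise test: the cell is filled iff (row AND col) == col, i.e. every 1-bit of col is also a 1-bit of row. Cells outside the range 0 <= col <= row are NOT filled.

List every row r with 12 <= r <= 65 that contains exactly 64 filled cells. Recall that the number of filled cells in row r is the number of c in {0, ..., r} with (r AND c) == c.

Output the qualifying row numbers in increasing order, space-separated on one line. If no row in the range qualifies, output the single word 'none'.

Row r has 2^popcount(r) filled cells, so we need popcount(r) = log2(64) = 6.
Scan r = 12..65 and keep those with exactly 6 one-bits:
r=12=1100 popcount=2 -> skip
r=13=1101 popcount=3 -> skip
r=14=1110 popcount=3 -> skip
r=15=1111 popcount=4 -> skip
r=16=10000 popcount=1 -> skip
r=17=10001 popcount=2 -> skip
r=18=10010 popcount=2 -> skip
r=19=10011 popcount=3 -> skip
r=20=10100 popcount=2 -> skip
r=21=10101 popcount=3 -> skip
r=22=10110 popcount=3 -> skip
r=23=10111 popcount=4 -> skip
r=24=11000 popcount=2 -> skip
r=25=11001 popcount=3 -> skip
r=26=11010 popcount=3 -> skip
r=27=11011 popcount=4 -> skip
r=28=11100 popcount=3 -> skip
r=29=11101 popcount=4 -> skip
r=30=11110 popcount=4 -> skip
r=31=11111 popcount=5 -> skip
r=32=100000 popcount=1 -> skip
r=33=100001 popcount=2 -> skip
r=34=100010 popcount=2 -> skip
r=35=100011 popcount=3 -> skip
r=36=100100 popcount=2 -> skip
r=37=100101 popcount=3 -> skip
r=38=100110 popcount=3 -> skip
r=39=100111 popcount=4 -> skip
r=40=101000 popcount=2 -> skip
r=41=101001 popcount=3 -> skip
r=42=101010 popcount=3 -> skip
r=43=101011 popcount=4 -> skip
r=44=101100 popcount=3 -> skip
r=45=101101 popcount=4 -> skip
r=46=101110 popcount=4 -> skip
r=47=101111 popcount=5 -> skip
r=48=110000 popcount=2 -> skip
r=49=110001 popcount=3 -> skip
r=50=110010 popcount=3 -> skip
r=51=110011 popcount=4 -> skip
r=52=110100 popcount=3 -> skip
r=53=110101 popcount=4 -> skip
r=54=110110 popcount=4 -> skip
r=55=110111 popcount=5 -> skip
r=56=111000 popcount=3 -> skip
r=57=111001 popcount=4 -> skip
r=58=111010 popcount=4 -> skip
r=59=111011 popcount=5 -> skip
r=60=111100 popcount=4 -> skip
r=61=111101 popcount=5 -> skip
r=62=111110 popcount=5 -> skip
r=63=111111 popcount=6 -> KEEP
r=64=1000000 popcount=1 -> skip
r=65=1000001 popcount=2 -> skip
Kept rows: 63

Answer: 63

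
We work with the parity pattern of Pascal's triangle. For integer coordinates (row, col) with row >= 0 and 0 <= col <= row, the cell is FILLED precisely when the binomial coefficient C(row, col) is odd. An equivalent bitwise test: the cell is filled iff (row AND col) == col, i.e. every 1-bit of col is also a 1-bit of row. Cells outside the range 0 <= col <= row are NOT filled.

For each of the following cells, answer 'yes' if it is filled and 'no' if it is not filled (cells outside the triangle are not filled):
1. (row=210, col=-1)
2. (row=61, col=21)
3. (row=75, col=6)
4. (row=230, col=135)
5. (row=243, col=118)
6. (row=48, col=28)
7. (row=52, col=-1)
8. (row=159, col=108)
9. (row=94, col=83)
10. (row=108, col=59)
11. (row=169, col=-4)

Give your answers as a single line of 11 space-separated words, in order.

Answer: no yes no no no no no no no no no

Derivation:
(210,-1): col outside [0, 210] -> not filled
(61,21): row=0b111101, col=0b10101, row AND col = 0b10101 = 21; 21 == 21 -> filled
(75,6): row=0b1001011, col=0b110, row AND col = 0b10 = 2; 2 != 6 -> empty
(230,135): row=0b11100110, col=0b10000111, row AND col = 0b10000110 = 134; 134 != 135 -> empty
(243,118): row=0b11110011, col=0b1110110, row AND col = 0b1110010 = 114; 114 != 118 -> empty
(48,28): row=0b110000, col=0b11100, row AND col = 0b10000 = 16; 16 != 28 -> empty
(52,-1): col outside [0, 52] -> not filled
(159,108): row=0b10011111, col=0b1101100, row AND col = 0b1100 = 12; 12 != 108 -> empty
(94,83): row=0b1011110, col=0b1010011, row AND col = 0b1010010 = 82; 82 != 83 -> empty
(108,59): row=0b1101100, col=0b111011, row AND col = 0b101000 = 40; 40 != 59 -> empty
(169,-4): col outside [0, 169] -> not filled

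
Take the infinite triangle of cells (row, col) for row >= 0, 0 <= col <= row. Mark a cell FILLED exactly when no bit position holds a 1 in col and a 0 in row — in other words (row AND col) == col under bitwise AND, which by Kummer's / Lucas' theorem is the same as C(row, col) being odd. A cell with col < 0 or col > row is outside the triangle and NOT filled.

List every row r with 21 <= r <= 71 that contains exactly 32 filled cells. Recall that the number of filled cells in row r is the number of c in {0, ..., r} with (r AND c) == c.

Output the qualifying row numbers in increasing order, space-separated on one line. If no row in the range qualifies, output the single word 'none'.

Answer: 31 47 55 59 61 62

Derivation:
Row r has 2^popcount(r) filled cells, so we need popcount(r) = log2(32) = 5.
Scan r = 21..71 and keep those with exactly 5 one-bits:
r=21=10101 popcount=3 -> skip
r=22=10110 popcount=3 -> skip
r=23=10111 popcount=4 -> skip
r=24=11000 popcount=2 -> skip
r=25=11001 popcount=3 -> skip
r=26=11010 popcount=3 -> skip
r=27=11011 popcount=4 -> skip
r=28=11100 popcount=3 -> skip
r=29=11101 popcount=4 -> skip
r=30=11110 popcount=4 -> skip
r=31=11111 popcount=5 -> KEEP
r=32=100000 popcount=1 -> skip
r=33=100001 popcount=2 -> skip
r=34=100010 popcount=2 -> skip
r=35=100011 popcount=3 -> skip
r=36=100100 popcount=2 -> skip
r=37=100101 popcount=3 -> skip
r=38=100110 popcount=3 -> skip
r=39=100111 popcount=4 -> skip
r=40=101000 popcount=2 -> skip
r=41=101001 popcount=3 -> skip
r=42=101010 popcount=3 -> skip
r=43=101011 popcount=4 -> skip
r=44=101100 popcount=3 -> skip
r=45=101101 popcount=4 -> skip
r=46=101110 popcount=4 -> skip
r=47=101111 popcount=5 -> KEEP
r=48=110000 popcount=2 -> skip
r=49=110001 popcount=3 -> skip
r=50=110010 popcount=3 -> skip
r=51=110011 popcount=4 -> skip
r=52=110100 popcount=3 -> skip
r=53=110101 popcount=4 -> skip
r=54=110110 popcount=4 -> skip
r=55=110111 popcount=5 -> KEEP
r=56=111000 popcount=3 -> skip
r=57=111001 popcount=4 -> skip
r=58=111010 popcount=4 -> skip
r=59=111011 popcount=5 -> KEEP
r=60=111100 popcount=4 -> skip
r=61=111101 popcount=5 -> KEEP
r=62=111110 popcount=5 -> KEEP
r=63=111111 popcount=6 -> skip
r=64=1000000 popcount=1 -> skip
r=65=1000001 popcount=2 -> skip
r=66=1000010 popcount=2 -> skip
r=67=1000011 popcount=3 -> skip
r=68=1000100 popcount=2 -> skip
r=69=1000101 popcount=3 -> skip
r=70=1000110 popcount=3 -> skip
r=71=1000111 popcount=4 -> skip
Kept rows: 31 47 55 59 61 62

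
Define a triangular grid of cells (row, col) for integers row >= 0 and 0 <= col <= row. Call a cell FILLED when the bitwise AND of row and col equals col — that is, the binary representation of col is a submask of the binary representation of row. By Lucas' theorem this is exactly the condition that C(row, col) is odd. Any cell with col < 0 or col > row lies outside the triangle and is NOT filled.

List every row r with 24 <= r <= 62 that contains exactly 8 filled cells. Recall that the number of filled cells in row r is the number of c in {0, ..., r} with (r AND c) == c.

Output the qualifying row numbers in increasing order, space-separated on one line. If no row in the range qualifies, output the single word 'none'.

Row r has 2^popcount(r) filled cells, so we need popcount(r) = log2(8) = 3.
Scan r = 24..62 and keep those with exactly 3 one-bits:
r=24=11000 popcount=2 -> skip
r=25=11001 popcount=3 -> KEEP
r=26=11010 popcount=3 -> KEEP
r=27=11011 popcount=4 -> skip
r=28=11100 popcount=3 -> KEEP
r=29=11101 popcount=4 -> skip
r=30=11110 popcount=4 -> skip
r=31=11111 popcount=5 -> skip
r=32=100000 popcount=1 -> skip
r=33=100001 popcount=2 -> skip
r=34=100010 popcount=2 -> skip
r=35=100011 popcount=3 -> KEEP
r=36=100100 popcount=2 -> skip
r=37=100101 popcount=3 -> KEEP
r=38=100110 popcount=3 -> KEEP
r=39=100111 popcount=4 -> skip
r=40=101000 popcount=2 -> skip
r=41=101001 popcount=3 -> KEEP
r=42=101010 popcount=3 -> KEEP
r=43=101011 popcount=4 -> skip
r=44=101100 popcount=3 -> KEEP
r=45=101101 popcount=4 -> skip
r=46=101110 popcount=4 -> skip
r=47=101111 popcount=5 -> skip
r=48=110000 popcount=2 -> skip
r=49=110001 popcount=3 -> KEEP
r=50=110010 popcount=3 -> KEEP
r=51=110011 popcount=4 -> skip
r=52=110100 popcount=3 -> KEEP
r=53=110101 popcount=4 -> skip
r=54=110110 popcount=4 -> skip
r=55=110111 popcount=5 -> skip
r=56=111000 popcount=3 -> KEEP
r=57=111001 popcount=4 -> skip
r=58=111010 popcount=4 -> skip
r=59=111011 popcount=5 -> skip
r=60=111100 popcount=4 -> skip
r=61=111101 popcount=5 -> skip
r=62=111110 popcount=5 -> skip
Kept rows: 25 26 28 35 37 38 41 42 44 49 50 52 56

Answer: 25 26 28 35 37 38 41 42 44 49 50 52 56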